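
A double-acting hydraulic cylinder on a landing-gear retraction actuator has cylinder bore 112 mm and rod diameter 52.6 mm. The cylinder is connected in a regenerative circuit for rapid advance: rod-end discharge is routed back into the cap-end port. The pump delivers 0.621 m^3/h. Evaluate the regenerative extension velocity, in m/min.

v ≈ 4.76 m/min

In regeneration the rod-end outflow joins the pump flow into the cap end, so the net volume the pump must supply per unit advance equals the rod cross-section area.
Rod cross-section A_rod = π/4 × (52.6 mm)² = 2173 mm^2
v = Q_pump / A_rod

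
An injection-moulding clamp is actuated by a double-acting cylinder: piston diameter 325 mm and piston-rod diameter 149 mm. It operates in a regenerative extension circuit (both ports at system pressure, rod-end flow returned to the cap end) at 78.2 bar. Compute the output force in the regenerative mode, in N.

F ≈ 1.36e5 N

With equal pressure on both faces, forces on the annular region cancel; the net push is pressure × rod cross-section.
Rod cross-section A_rod = π/4 × (149 mm)² = 17440 mm^2
F = P × A_rod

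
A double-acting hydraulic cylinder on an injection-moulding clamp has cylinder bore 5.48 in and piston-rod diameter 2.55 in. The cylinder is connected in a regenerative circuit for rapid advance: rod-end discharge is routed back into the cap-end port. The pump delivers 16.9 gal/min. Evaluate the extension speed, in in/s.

In regeneration the rod-end outflow joins the pump flow into the cap end, so the net volume the pump must supply per unit advance equals the rod cross-section area.
Rod cross-section A_rod = π/4 × (2.55 in)² = 5.107 in^2
v = Q_pump / A_rod

v ≈ 12.7 in/s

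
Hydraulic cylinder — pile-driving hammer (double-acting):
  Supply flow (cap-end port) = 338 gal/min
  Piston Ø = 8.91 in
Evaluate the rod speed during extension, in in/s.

Cap-side area A_cap = π/4 × (8.91 in)² = 62.35 in^2
v = Q / A

v ≈ 20.9 in/s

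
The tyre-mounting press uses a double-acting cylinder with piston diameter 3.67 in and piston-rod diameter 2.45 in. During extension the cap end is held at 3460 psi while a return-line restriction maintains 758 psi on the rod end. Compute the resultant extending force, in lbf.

Cap-side area A_cap = π/4 × (3.67 in)² = 10.58 in^2
Rod-side annular area A_ann = π/4 × (3.67² − 2.45²) = 5.864 in^2
Net thrust = P_cap·A_cap − P_rod·A_ann = 36600 lbf − 4445 lbf

F ≈ 32200 lbf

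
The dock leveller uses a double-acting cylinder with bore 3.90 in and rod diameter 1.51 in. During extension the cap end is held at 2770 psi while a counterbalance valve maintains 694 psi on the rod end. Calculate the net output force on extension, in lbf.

F ≈ 26000 lbf

Cap-side area A_cap = π/4 × (3.90 in)² = 11.95 in^2
Rod-side annular area A_ann = π/4 × (3.90² − 1.51²) = 10.16 in^2
Net thrust = P_cap·A_cap − P_rod·A_ann = 33090 lbf − 7048 lbf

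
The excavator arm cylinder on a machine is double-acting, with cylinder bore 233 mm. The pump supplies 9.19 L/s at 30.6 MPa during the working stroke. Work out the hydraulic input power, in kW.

W ≈ 281 kW

Hydraulic power = P × Q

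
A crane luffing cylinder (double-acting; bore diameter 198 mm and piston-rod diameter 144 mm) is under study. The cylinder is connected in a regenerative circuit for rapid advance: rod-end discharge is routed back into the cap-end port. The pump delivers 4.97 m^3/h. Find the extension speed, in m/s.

v ≈ 0.0848 m/s

In regeneration the rod-end outflow joins the pump flow into the cap end, so the net volume the pump must supply per unit advance equals the rod cross-section area.
Rod cross-section A_rod = π/4 × (144 mm)² = 16290 mm^2
v = Q_pump / A_rod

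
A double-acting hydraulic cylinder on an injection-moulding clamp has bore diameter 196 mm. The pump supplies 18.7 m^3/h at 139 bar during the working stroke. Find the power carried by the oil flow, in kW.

Hydraulic power = P × Q

W ≈ 72.2 kW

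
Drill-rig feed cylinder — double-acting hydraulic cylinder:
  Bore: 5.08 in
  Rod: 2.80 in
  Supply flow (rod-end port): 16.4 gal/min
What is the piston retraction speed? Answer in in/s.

v ≈ 4.47 in/s

Rod-side annular area A_ann = π/4 × (5.08² − 2.80²) = 14.11 in^2
Flow into the rod-end port fills the annular volume.
v = Q / A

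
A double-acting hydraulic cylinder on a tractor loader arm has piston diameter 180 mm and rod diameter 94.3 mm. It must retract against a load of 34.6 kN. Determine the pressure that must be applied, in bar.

P ≈ 18.7 bar

Rod-side annular area A_ann = π/4 × (180² − 94.3²) = 18460 mm^2
Retraction: pressure acts on the annular area.
P = F / A = 34.6 kN / A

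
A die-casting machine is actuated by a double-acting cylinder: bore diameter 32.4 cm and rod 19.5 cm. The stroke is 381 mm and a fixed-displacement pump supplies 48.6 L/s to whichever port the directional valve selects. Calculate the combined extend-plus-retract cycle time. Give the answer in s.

Cap-side area A_cap = π/4 × (32.4 cm)² = 824.5 cm^2
Rod-side annular area A_ann = π/4 × (32.4² − 19.5²) = 525.8 cm^2
t_ext = A_cap·L/Q = 0.6464 s
t_ret = A_ann·L/Q = 0.4122 s
t_cycle = t_ext + t_ret

t ≈ 1.06 s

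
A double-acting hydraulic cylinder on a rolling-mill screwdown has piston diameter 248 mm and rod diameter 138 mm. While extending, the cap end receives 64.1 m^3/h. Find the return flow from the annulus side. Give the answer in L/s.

Cap-side area A_cap = π/4 × (248 mm)² = 48310 mm^2
Rod-side annular area A_ann = π/4 × (248² − 138²) = 33350 mm^2
Piston speed v = Q_in/A_cap; rod-end outflow Q_out = v × A_ann = Q_in × A_ann/A_cap.

Q_out ≈ 12.3 L/s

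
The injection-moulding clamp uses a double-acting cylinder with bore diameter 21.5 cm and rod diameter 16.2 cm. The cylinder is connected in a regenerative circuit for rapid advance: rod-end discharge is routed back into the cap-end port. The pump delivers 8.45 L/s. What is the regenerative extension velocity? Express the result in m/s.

v ≈ 0.410 m/s

In regeneration the rod-end outflow joins the pump flow into the cap end, so the net volume the pump must supply per unit advance equals the rod cross-section area.
Rod cross-section A_rod = π/4 × (16.2 cm)² = 206.1 cm^2
v = Q_pump / A_rod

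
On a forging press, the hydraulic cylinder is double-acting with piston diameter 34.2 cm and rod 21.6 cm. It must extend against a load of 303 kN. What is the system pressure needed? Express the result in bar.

Cap-side area A_cap = π/4 × (34.2 cm)² = 918.6 cm^2
P = F / A = 303 kN / A

P ≈ 33.0 bar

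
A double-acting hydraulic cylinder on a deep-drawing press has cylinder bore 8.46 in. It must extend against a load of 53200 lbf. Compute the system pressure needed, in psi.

Cap-side area A_cap = π/4 × (8.46 in)² = 56.21 in^2
P = F / A = 53200 lbf / A

P ≈ 946 psi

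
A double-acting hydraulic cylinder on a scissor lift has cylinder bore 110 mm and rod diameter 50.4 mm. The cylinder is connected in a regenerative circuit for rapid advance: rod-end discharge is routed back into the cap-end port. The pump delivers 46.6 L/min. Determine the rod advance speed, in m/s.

In regeneration the rod-end outflow joins the pump flow into the cap end, so the net volume the pump must supply per unit advance equals the rod cross-section area.
Rod cross-section A_rod = π/4 × (50.4 mm)² = 1995 mm^2
v = Q_pump / A_rod

v ≈ 0.389 m/s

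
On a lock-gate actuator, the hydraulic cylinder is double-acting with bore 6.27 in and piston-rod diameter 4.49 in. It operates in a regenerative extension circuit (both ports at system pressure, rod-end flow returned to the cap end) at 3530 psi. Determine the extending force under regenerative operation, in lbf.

With equal pressure on both faces, forces on the annular region cancel; the net push is pressure × rod cross-section.
Rod cross-section A_rod = π/4 × (4.49 in)² = 15.83 in^2
F = P × A_rod

F ≈ 55900 lbf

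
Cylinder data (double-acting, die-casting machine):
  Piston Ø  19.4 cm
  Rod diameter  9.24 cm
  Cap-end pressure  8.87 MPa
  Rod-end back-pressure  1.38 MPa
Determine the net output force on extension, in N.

Cap-side area A_cap = π/4 × (19.4 cm)² = 295.6 cm^2
Rod-side annular area A_ann = π/4 × (19.4² − 9.24²) = 228.5 cm^2
Net thrust = P_cap·A_cap − P_rod·A_ann = 2.622e5 N − 31540 N

F ≈ 2.31e5 N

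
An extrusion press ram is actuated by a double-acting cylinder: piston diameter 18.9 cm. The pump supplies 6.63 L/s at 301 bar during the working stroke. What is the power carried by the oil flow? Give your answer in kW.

Hydraulic power = P × Q

W ≈ 200 kW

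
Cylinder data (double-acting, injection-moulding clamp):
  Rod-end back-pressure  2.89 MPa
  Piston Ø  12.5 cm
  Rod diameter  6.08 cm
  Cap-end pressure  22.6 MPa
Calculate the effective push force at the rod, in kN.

Cap-side area A_cap = π/4 × (12.5 cm)² = 122.7 cm^2
Rod-side annular area A_ann = π/4 × (12.5² − 6.08²) = 93.69 cm^2
Net thrust = P_cap·A_cap − P_rod·A_ann = 277.3 kN − 27.07 kN

F ≈ 250 kN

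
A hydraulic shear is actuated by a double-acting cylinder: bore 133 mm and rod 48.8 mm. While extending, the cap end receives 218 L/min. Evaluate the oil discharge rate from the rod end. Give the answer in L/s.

Cap-side area A_cap = π/4 × (133 mm)² = 13890 mm^2
Rod-side annular area A_ann = π/4 × (133² − 48.8²) = 12020 mm^2
Piston speed v = Q_in/A_cap; rod-end outflow Q_out = v × A_ann = Q_in × A_ann/A_cap.

Q_out ≈ 3.14 L/s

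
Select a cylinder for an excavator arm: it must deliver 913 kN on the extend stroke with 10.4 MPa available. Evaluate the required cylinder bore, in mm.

Extension force acts on the full piston face: F = P × (π/4)D².
D = √(4F / (πP)) = √(4 × 913 kN / (π × 10.4 MPa))

D ≈ 334 mm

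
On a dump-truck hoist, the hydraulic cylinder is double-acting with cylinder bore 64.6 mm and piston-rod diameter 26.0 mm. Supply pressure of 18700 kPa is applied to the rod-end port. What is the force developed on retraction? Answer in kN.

F ≈ 51.4 kN

Rod-side annular area A_ann = π/4 × (64.6² − 26.0²) = 2747 mm^2
On retraction the pressure acts on the annular area (bore minus rod).
F = P × A_ann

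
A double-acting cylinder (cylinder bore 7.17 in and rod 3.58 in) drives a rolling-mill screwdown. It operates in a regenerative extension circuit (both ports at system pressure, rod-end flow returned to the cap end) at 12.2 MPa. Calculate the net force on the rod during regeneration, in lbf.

F ≈ 17800 lbf

With equal pressure on both faces, forces on the annular region cancel; the net push is pressure × rod cross-section.
Rod cross-section A_rod = π/4 × (3.58 in)² = 10.07 in^2
F = P × A_rod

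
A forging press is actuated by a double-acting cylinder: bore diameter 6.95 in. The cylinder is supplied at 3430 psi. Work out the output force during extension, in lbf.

F ≈ 1.30e5 lbf

Cap-side area A_cap = π/4 × (6.95 in)² = 37.94 in^2
F = P × A_cap = 3430 psi × A_cap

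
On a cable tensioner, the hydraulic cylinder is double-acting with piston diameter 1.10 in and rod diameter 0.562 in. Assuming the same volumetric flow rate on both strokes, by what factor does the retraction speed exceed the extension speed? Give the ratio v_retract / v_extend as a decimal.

Cap-side area A_cap = π/4 × (1.10 in)² = 0.9503 in^2
Rod-side annular area A_ann = π/4 × (1.10² − 0.562²) = 0.7023 in^2
For equal Q, v ∝ 1/A, so v_ret/v_ext = A_cap/A_ann.

v_ret/v_ext ≈ 1.35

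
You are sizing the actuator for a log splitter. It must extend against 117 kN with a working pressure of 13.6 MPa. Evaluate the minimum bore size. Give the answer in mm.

Extension force acts on the full piston face: F = P × (π/4)D².
D = √(4F / (πP)) = √(4 × 117 kN / (π × 13.6 MPa))

D ≈ 105 mm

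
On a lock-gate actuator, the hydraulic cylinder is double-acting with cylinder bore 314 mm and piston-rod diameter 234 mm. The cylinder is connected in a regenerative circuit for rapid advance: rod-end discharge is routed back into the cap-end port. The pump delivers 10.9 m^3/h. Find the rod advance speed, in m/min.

v ≈ 4.22 m/min

In regeneration the rod-end outflow joins the pump flow into the cap end, so the net volume the pump must supply per unit advance equals the rod cross-section area.
Rod cross-section A_rod = π/4 × (234 mm)² = 43010 mm^2
v = Q_pump / A_rod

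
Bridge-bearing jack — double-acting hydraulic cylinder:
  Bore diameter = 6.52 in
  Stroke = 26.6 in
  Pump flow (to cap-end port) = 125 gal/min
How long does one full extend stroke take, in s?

Cap-side area A_cap = π/4 × (6.52 in)² = 33.39 in^2
Swept volume V = A × L; t = V / Q = A·L / Q

t ≈ 1.85 s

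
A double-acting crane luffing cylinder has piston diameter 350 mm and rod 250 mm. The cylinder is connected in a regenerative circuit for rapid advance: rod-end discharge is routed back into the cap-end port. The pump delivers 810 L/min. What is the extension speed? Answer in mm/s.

In regeneration the rod-end outflow joins the pump flow into the cap end, so the net volume the pump must supply per unit advance equals the rod cross-section area.
Rod cross-section A_rod = π/4 × (250 mm)² = 49090 mm^2
v = Q_pump / A_rod

v ≈ 275 mm/s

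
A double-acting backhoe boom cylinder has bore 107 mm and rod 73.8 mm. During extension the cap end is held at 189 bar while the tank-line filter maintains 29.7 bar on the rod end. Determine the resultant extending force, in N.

Cap-side area A_cap = π/4 × (107 mm)² = 8992 mm^2
Rod-side annular area A_ann = π/4 × (107² − 73.8²) = 4714 mm^2
Net thrust = P_cap·A_cap − P_rod·A_ann = 1.699e5 N − 14000 N

F ≈ 1.56e5 N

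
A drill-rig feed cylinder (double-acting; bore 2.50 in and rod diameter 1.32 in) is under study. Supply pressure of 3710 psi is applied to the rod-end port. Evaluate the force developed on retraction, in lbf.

Rod-side annular area A_ann = π/4 × (2.50² − 1.32²) = 3.540 in^2
On retraction the pressure acts on the annular area (bore minus rod).
F = P × A_ann

F ≈ 13100 lbf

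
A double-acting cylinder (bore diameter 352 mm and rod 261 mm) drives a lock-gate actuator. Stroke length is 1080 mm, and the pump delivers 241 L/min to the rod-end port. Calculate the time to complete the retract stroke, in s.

t ≈ 11.8 s

Rod-side annular area A_ann = π/4 × (352² − 261²) = 43810 mm^2
Swept volume V = A × L; t = V / Q = A·L / Q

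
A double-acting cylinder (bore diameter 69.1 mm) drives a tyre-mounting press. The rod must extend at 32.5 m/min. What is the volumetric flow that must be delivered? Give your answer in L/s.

Q ≈ 2.03 L/s

Cap-side area A_cap = π/4 × (69.1 mm)² = 3750 mm^2
Q = A × v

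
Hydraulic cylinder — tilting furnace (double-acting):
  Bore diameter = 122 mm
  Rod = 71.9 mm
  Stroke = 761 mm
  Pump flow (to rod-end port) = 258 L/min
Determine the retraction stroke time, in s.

t ≈ 1.35 s

Rod-side annular area A_ann = π/4 × (122² − 71.9²) = 7630 mm^2
Swept volume V = A × L; t = V / Q = A·L / Q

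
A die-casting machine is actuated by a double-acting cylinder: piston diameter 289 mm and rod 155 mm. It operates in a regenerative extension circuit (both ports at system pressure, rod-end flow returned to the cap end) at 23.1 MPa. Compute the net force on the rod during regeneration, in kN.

F ≈ 436 kN

With equal pressure on both faces, forces on the annular region cancel; the net push is pressure × rod cross-section.
Rod cross-section A_rod = π/4 × (155 mm)² = 18870 mm^2
F = P × A_rod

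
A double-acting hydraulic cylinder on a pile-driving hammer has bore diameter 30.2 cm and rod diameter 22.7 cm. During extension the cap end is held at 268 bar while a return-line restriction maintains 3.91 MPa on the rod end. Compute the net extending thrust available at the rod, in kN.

Cap-side area A_cap = π/4 × (30.2 cm)² = 716.3 cm^2
Rod-side annular area A_ann = π/4 × (30.2² − 22.7²) = 311.6 cm^2
Net thrust = P_cap·A_cap − P_rod·A_ann = 1920 kN − 121.8 kN

F ≈ 1800 kN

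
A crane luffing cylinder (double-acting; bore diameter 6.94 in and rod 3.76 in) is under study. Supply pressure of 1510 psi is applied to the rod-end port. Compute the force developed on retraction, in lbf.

F ≈ 40400 lbf

Rod-side annular area A_ann = π/4 × (6.94² − 3.76²) = 26.72 in^2
On retraction the pressure acts on the annular area (bore minus rod).
F = P × A_ann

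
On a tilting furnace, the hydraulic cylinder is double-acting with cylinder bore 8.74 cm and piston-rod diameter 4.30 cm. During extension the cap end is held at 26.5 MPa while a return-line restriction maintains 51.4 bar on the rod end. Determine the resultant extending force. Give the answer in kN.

F ≈ 136 kN

Cap-side area A_cap = π/4 × (8.74 cm)² = 59.99 cm^2
Rod-side annular area A_ann = π/4 × (8.74² − 4.30²) = 45.47 cm^2
Net thrust = P_cap·A_cap − P_rod·A_ann = 159.0 kN − 23.37 kN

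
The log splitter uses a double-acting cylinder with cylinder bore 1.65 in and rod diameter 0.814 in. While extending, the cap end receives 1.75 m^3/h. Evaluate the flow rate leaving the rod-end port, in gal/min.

Cap-side area A_cap = π/4 × (1.65 in)² = 2.138 in^2
Rod-side annular area A_ann = π/4 × (1.65² − 0.814²) = 1.618 in^2
Piston speed v = Q_in/A_cap; rod-end outflow Q_out = v × A_ann = Q_in × A_ann/A_cap.

Q_out ≈ 5.83 gal/min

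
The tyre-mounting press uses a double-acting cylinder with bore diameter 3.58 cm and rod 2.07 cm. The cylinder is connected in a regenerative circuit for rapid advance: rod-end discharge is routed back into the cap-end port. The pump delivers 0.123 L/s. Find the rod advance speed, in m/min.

v ≈ 21.9 m/min

In regeneration the rod-end outflow joins the pump flow into the cap end, so the net volume the pump must supply per unit advance equals the rod cross-section area.
Rod cross-section A_rod = π/4 × (2.07 cm)² = 3.365 cm^2
v = Q_pump / A_rod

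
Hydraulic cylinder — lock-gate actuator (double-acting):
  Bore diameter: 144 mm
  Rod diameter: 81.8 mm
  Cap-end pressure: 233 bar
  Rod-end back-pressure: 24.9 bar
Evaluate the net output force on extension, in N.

Cap-side area A_cap = π/4 × (144 mm)² = 16290 mm^2
Rod-side annular area A_ann = π/4 × (144² − 81.8²) = 11030 mm^2
Net thrust = P_cap·A_cap − P_rod·A_ann = 3.795e5 N − 27470 N

F ≈ 3.52e5 N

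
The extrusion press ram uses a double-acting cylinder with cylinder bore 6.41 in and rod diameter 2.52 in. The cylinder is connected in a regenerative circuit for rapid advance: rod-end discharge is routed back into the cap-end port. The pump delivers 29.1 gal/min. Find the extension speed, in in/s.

v ≈ 22.5 in/s

In regeneration the rod-end outflow joins the pump flow into the cap end, so the net volume the pump must supply per unit advance equals the rod cross-section area.
Rod cross-section A_rod = π/4 × (2.52 in)² = 4.988 in^2
v = Q_pump / A_rod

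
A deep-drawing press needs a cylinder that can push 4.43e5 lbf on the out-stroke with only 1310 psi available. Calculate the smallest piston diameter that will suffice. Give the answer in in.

Extension force acts on the full piston face: F = P × (π/4)D².
D = √(4F / (πP)) = √(4 × 4.43e5 lbf / (π × 1310 psi))

D ≈ 20.8 in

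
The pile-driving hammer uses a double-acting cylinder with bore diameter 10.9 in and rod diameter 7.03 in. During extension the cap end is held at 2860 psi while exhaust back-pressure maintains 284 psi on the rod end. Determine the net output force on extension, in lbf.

Cap-side area A_cap = π/4 × (10.9 in)² = 93.31 in^2
Rod-side annular area A_ann = π/4 × (10.9² − 7.03²) = 54.50 in^2
Net thrust = P_cap·A_cap − P_rod·A_ann = 2.669e5 lbf − 15480 lbf

F ≈ 2.51e5 lbf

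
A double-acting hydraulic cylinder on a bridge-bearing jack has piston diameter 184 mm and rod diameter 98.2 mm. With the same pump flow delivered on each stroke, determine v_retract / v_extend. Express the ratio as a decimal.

v_ret/v_ext ≈ 1.40

Cap-side area A_cap = π/4 × (184 mm)² = 26590 mm^2
Rod-side annular area A_ann = π/4 × (184² − 98.2²) = 19020 mm^2
For equal Q, v ∝ 1/A, so v_ret/v_ext = A_cap/A_ann.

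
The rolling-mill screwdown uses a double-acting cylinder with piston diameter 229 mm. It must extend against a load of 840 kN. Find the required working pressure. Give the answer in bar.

Cap-side area A_cap = π/4 × (229 mm)² = 41190 mm^2
P = F / A = 840 kN / A

P ≈ 204 bar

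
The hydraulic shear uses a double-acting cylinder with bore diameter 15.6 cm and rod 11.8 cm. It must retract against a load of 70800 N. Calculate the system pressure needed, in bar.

Rod-side annular area A_ann = π/4 × (15.6² − 11.8²) = 81.78 cm^2
Retraction: pressure acts on the annular area.
P = F / A = 70800 N / A

P ≈ 86.6 bar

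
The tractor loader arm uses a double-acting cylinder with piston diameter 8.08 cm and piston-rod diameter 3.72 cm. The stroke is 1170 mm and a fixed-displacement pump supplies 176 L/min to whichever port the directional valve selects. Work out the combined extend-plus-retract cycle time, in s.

Cap-side area A_cap = π/4 × (8.08 cm)² = 51.28 cm^2
Rod-side annular area A_ann = π/4 × (8.08² − 3.72²) = 40.41 cm^2
t_ext = A_cap·L/Q = 2.045 s
t_ret = A_ann·L/Q = 1.612 s
t_cycle = t_ext + t_ret

t ≈ 3.66 s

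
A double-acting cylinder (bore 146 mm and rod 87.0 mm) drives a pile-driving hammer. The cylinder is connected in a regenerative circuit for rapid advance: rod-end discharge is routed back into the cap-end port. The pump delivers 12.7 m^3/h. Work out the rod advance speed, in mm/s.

In regeneration the rod-end outflow joins the pump flow into the cap end, so the net volume the pump must supply per unit advance equals the rod cross-section area.
Rod cross-section A_rod = π/4 × (87.0 mm)² = 5945 mm^2
v = Q_pump / A_rod

v ≈ 593 mm/s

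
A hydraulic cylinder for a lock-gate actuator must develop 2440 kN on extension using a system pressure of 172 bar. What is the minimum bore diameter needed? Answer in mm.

D ≈ 425 mm

Extension force acts on the full piston face: F = P × (π/4)D².
D = √(4F / (πP)) = √(4 × 2440 kN / (π × 172 bar))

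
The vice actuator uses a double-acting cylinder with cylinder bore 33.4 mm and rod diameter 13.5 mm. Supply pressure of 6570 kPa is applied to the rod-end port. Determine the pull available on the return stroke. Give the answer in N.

F ≈ 4820 N

Rod-side annular area A_ann = π/4 × (33.4² − 13.5²) = 733.0 mm^2
On retraction the pressure acts on the annular area (bore minus rod).
F = P × A_ann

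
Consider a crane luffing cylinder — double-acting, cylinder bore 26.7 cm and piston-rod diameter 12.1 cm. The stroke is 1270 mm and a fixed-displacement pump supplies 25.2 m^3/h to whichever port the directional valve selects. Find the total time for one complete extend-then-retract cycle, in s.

t ≈ 18.2 s

Cap-side area A_cap = π/4 × (26.7 cm)² = 559.9 cm^2
Rod-side annular area A_ann = π/4 × (26.7² − 12.1²) = 444.9 cm^2
t_ext = A_cap·L/Q = 10.16 s
t_ret = A_ann·L/Q = 8.072 s
t_cycle = t_ext + t_ret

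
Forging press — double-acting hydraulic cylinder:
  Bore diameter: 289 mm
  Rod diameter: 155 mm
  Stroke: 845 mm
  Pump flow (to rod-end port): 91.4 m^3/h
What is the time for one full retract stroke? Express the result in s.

t ≈ 1.56 s

Rod-side annular area A_ann = π/4 × (289² − 155²) = 46730 mm^2
Swept volume V = A × L; t = V / Q = A·L / Q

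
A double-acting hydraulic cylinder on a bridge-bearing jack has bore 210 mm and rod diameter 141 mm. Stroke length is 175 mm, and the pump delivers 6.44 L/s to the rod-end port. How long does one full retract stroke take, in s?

t ≈ 0.517 s

Rod-side annular area A_ann = π/4 × (210² − 141²) = 19020 mm^2
Swept volume V = A × L; t = V / Q = A·L / Q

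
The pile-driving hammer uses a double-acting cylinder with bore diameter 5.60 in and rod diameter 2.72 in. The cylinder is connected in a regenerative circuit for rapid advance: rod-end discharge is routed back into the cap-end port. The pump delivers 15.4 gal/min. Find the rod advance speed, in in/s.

v ≈ 10.2 in/s

In regeneration the rod-end outflow joins the pump flow into the cap end, so the net volume the pump must supply per unit advance equals the rod cross-section area.
Rod cross-section A_rod = π/4 × (2.72 in)² = 5.811 in^2
v = Q_pump / A_rod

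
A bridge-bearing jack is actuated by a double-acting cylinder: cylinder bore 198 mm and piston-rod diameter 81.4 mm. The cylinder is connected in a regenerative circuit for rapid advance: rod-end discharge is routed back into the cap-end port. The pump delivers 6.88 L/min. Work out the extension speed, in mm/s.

In regeneration the rod-end outflow joins the pump flow into the cap end, so the net volume the pump must supply per unit advance equals the rod cross-section area.
Rod cross-section A_rod = π/4 × (81.4 mm)² = 5204 mm^2
v = Q_pump / A_rod

v ≈ 22.0 mm/s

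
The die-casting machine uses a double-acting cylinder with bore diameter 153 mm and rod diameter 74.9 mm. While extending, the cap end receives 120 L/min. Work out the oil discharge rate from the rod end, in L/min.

Q_out ≈ 91.2 L/min

Cap-side area A_cap = π/4 × (153 mm)² = 18390 mm^2
Rod-side annular area A_ann = π/4 × (153² − 74.9²) = 13980 mm^2
Piston speed v = Q_in/A_cap; rod-end outflow Q_out = v × A_ann = Q_in × A_ann/A_cap.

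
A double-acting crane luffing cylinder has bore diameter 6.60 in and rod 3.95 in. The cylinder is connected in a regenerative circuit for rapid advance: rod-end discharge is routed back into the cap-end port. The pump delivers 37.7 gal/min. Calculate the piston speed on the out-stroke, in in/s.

v ≈ 11.8 in/s

In regeneration the rod-end outflow joins the pump flow into the cap end, so the net volume the pump must supply per unit advance equals the rod cross-section area.
Rod cross-section A_rod = π/4 × (3.95 in)² = 12.25 in^2
v = Q_pump / A_rod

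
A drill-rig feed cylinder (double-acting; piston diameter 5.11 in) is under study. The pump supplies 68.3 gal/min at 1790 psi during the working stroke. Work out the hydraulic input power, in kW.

Hydraulic power = P × Q

W ≈ 53.2 kW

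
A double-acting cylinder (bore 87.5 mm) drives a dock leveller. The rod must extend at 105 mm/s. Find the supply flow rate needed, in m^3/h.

Cap-side area A_cap = π/4 × (87.5 mm)² = 6013 mm^2
Q = A × v

Q ≈ 2.27 m^3/h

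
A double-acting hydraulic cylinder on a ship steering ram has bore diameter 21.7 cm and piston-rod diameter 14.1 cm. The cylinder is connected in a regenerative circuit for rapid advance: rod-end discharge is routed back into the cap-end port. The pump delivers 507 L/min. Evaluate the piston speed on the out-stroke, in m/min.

v ≈ 32.5 m/min

In regeneration the rod-end outflow joins the pump flow into the cap end, so the net volume the pump must supply per unit advance equals the rod cross-section area.
Rod cross-section A_rod = π/4 × (14.1 cm)² = 156.1 cm^2
v = Q_pump / A_rod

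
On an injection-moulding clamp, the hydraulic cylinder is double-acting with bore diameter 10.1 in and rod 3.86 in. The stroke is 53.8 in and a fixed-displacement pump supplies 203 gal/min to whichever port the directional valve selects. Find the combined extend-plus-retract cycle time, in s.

Cap-side area A_cap = π/4 × (10.1 in)² = 80.12 in^2
Rod-side annular area A_ann = π/4 × (10.1² − 3.86²) = 68.42 in^2
t_ext = A_cap·L/Q = 5.515 s
t_ret = A_ann·L/Q = 4.710 s
t_cycle = t_ext + t_ret

t ≈ 10.2 s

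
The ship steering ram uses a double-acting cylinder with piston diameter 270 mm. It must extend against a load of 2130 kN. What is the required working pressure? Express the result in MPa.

Cap-side area A_cap = π/4 × (270 mm)² = 57260 mm^2
P = F / A = 2130 kN / A

P ≈ 37.2 MPa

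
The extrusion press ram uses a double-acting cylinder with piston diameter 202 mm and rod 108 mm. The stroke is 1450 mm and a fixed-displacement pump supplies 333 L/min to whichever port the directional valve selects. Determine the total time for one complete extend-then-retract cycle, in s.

t ≈ 14.4 s

Cap-side area A_cap = π/4 × (202 mm)² = 32050 mm^2
Rod-side annular area A_ann = π/4 × (202² − 108²) = 22890 mm^2
t_ext = A_cap·L/Q = 8.373 s
t_ret = A_ann·L/Q = 5.979 s
t_cycle = t_ext + t_ret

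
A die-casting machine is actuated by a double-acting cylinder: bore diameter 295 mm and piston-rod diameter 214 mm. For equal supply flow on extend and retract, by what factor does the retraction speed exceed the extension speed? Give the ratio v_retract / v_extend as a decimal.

v_ret/v_ext ≈ 2.11

Cap-side area A_cap = π/4 × (295 mm)² = 68350 mm^2
Rod-side annular area A_ann = π/4 × (295² − 214²) = 32380 mm^2
For equal Q, v ∝ 1/A, so v_ret/v_ext = A_cap/A_ann.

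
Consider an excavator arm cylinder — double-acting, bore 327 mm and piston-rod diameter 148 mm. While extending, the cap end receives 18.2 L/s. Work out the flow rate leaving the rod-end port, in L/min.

Q_out ≈ 868 L/min

Cap-side area A_cap = π/4 × (327 mm)² = 83980 mm^2
Rod-side annular area A_ann = π/4 × (327² − 148²) = 66780 mm^2
Piston speed v = Q_in/A_cap; rod-end outflow Q_out = v × A_ann = Q_in × A_ann/A_cap.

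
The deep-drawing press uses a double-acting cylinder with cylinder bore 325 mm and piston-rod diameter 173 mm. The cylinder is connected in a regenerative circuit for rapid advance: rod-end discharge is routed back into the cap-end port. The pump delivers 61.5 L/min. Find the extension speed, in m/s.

v ≈ 0.0436 m/s

In regeneration the rod-end outflow joins the pump flow into the cap end, so the net volume the pump must supply per unit advance equals the rod cross-section area.
Rod cross-section A_rod = π/4 × (173 mm)² = 23510 mm^2
v = Q_pump / A_rod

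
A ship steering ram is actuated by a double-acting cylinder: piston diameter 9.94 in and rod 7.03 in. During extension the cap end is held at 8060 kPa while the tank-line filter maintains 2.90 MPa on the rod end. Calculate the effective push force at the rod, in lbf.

F ≈ 74400 lbf

Cap-side area A_cap = π/4 × (9.94 in)² = 77.60 in^2
Rod-side annular area A_ann = π/4 × (9.94² − 7.03²) = 38.79 in^2
Net thrust = P_cap·A_cap − P_rod·A_ann = 90710 lbf − 16310 lbf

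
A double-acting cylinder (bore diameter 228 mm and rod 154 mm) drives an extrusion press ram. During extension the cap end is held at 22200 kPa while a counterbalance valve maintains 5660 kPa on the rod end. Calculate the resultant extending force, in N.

Cap-side area A_cap = π/4 × (228 mm)² = 40830 mm^2
Rod-side annular area A_ann = π/4 × (228² − 154²) = 22200 mm^2
Net thrust = P_cap·A_cap − P_rod·A_ann = 9.064e5 N − 1.257e5 N

F ≈ 7.81e5 N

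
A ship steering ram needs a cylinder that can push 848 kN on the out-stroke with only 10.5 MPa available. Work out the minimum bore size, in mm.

Extension force acts on the full piston face: F = P × (π/4)D².
D = √(4F / (πP)) = √(4 × 848 kN / (π × 10.5 MPa))

D ≈ 321 mm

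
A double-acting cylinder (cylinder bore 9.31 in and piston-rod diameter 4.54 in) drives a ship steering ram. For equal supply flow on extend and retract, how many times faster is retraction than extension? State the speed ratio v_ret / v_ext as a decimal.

Cap-side area A_cap = π/4 × (9.31 in)² = 68.08 in^2
Rod-side annular area A_ann = π/4 × (9.31² − 4.54²) = 51.89 in^2
For equal Q, v ∝ 1/A, so v_ret/v_ext = A_cap/A_ann.

v_ret/v_ext ≈ 1.31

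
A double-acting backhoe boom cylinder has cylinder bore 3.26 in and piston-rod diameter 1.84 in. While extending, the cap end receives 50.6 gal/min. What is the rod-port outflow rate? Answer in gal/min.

Q_out ≈ 34.5 gal/min

Cap-side area A_cap = π/4 × (3.26 in)² = 8.347 in^2
Rod-side annular area A_ann = π/4 × (3.26² − 1.84²) = 5.688 in^2
Piston speed v = Q_in/A_cap; rod-end outflow Q_out = v × A_ann = Q_in × A_ann/A_cap.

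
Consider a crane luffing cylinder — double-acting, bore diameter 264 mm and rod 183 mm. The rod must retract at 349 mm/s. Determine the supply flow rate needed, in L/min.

Q ≈ 595 L/min

Rod-side annular area A_ann = π/4 × (264² − 183²) = 28440 mm^2
Q = A × v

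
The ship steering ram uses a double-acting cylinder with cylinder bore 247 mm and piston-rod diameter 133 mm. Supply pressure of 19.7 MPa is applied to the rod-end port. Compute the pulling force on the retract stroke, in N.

F ≈ 6.70e5 N

Rod-side annular area A_ann = π/4 × (247² − 133²) = 34020 mm^2
On retraction the pressure acts on the annular area (bore minus rod).
F = P × A_ann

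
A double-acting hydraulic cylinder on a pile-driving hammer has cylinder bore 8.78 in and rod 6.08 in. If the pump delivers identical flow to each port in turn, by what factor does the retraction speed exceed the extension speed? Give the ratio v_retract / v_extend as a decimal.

v_ret/v_ext ≈ 1.92

Cap-side area A_cap = π/4 × (8.78 in)² = 60.55 in^2
Rod-side annular area A_ann = π/4 × (8.78² − 6.08²) = 31.51 in^2
For equal Q, v ∝ 1/A, so v_ret/v_ext = A_cap/A_ann.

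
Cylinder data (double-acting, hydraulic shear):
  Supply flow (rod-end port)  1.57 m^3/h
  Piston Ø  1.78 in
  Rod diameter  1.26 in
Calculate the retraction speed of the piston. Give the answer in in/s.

Rod-side annular area A_ann = π/4 × (1.78² − 1.26²) = 1.242 in^2
Flow into the rod-end port fills the annular volume.
v = Q / A

v ≈ 21.4 in/s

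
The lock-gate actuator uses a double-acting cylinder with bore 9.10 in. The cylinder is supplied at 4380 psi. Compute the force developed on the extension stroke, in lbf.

Cap-side area A_cap = π/4 × (9.10 in)² = 65.04 in^2
F = P × A_cap = 4380 psi × A_cap

F ≈ 2.85e5 lbf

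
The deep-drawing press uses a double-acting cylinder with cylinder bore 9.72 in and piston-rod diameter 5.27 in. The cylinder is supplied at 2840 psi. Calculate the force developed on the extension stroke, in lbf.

F ≈ 2.11e5 lbf

Cap-side area A_cap = π/4 × (9.72 in)² = 74.20 in^2
F = P × A_cap = 2840 psi × A_cap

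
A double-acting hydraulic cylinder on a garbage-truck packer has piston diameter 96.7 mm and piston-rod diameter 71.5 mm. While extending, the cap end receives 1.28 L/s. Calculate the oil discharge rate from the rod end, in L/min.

Cap-side area A_cap = π/4 × (96.7 mm)² = 7344 mm^2
Rod-side annular area A_ann = π/4 × (96.7² − 71.5²) = 3329 mm^2
Piston speed v = Q_in/A_cap; rod-end outflow Q_out = v × A_ann = Q_in × A_ann/A_cap.

Q_out ≈ 34.8 L/min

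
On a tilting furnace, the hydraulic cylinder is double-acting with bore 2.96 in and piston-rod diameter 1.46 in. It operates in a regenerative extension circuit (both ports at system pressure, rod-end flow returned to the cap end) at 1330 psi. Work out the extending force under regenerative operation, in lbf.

F ≈ 2230 lbf

With equal pressure on both faces, forces on the annular region cancel; the net push is pressure × rod cross-section.
Rod cross-section A_rod = π/4 × (1.46 in)² = 1.674 in^2
F = P × A_rod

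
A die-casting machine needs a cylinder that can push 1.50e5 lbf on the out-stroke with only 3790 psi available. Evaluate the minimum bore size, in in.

Extension force acts on the full piston face: F = P × (π/4)D².
D = √(4F / (πP)) = √(4 × 1.50e5 lbf / (π × 3790 psi))

D ≈ 7.10 in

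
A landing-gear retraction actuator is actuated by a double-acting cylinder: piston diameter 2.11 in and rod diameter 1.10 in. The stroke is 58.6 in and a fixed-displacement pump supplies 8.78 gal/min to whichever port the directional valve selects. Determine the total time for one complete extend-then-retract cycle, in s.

Cap-side area A_cap = π/4 × (2.11 in)² = 3.497 in^2
Rod-side annular area A_ann = π/4 × (2.11² − 1.10²) = 2.546 in^2
t_ext = A_cap·L/Q = 6.062 s
t_ret = A_ann·L/Q = 4.414 s
t_cycle = t_ext + t_ret

t ≈ 10.5 s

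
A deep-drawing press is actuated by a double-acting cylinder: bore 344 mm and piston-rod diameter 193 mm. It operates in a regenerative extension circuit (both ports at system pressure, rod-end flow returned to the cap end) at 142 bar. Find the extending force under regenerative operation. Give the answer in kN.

With equal pressure on both faces, forces on the annular region cancel; the net push is pressure × rod cross-section.
Rod cross-section A_rod = π/4 × (193 mm)² = 29260 mm^2
F = P × A_rod

F ≈ 415 kN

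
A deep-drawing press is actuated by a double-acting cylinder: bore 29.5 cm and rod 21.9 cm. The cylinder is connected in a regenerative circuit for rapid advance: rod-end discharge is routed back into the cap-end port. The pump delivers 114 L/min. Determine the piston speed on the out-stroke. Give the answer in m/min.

v ≈ 3.03 m/min

In regeneration the rod-end outflow joins the pump flow into the cap end, so the net volume the pump must supply per unit advance equals the rod cross-section area.
Rod cross-section A_rod = π/4 × (21.9 cm)² = 376.7 cm^2
v = Q_pump / A_rod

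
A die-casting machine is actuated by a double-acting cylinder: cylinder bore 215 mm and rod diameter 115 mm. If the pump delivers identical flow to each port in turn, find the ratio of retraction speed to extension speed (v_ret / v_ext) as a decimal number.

v_ret/v_ext ≈ 1.40

Cap-side area A_cap = π/4 × (215 mm)² = 36310 mm^2
Rod-side annular area A_ann = π/4 × (215² − 115²) = 25920 mm^2
For equal Q, v ∝ 1/A, so v_ret/v_ext = A_cap/A_ann.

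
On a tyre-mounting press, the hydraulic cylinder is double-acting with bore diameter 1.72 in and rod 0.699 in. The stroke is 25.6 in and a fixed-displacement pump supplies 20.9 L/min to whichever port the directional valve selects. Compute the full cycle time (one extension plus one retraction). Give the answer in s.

Cap-side area A_cap = π/4 × (1.72 in)² = 2.324 in^2
Rod-side annular area A_ann = π/4 × (1.72² − 0.699²) = 1.940 in^2
t_ext = A_cap·L/Q = 2.798 s
t_ret = A_ann·L/Q = 2.336 s
t_cycle = t_ext + t_ret

t ≈ 5.13 s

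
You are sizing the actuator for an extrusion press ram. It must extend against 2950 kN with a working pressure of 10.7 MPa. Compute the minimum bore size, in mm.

Extension force acts on the full piston face: F = P × (π/4)D².
D = √(4F / (πP)) = √(4 × 2950 kN / (π × 10.7 MPa))

D ≈ 592 mm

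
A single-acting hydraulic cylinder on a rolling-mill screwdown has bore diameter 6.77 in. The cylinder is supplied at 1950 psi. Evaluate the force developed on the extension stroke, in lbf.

F ≈ 70200 lbf

Cap-side area A_cap = π/4 × (6.77 in)² = 36.00 in^2
F = P × A_cap = 1950 psi × A_cap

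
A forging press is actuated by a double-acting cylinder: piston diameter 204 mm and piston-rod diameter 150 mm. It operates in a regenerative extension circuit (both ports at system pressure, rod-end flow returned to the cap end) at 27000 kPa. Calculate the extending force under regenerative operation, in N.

With equal pressure on both faces, forces on the annular region cancel; the net push is pressure × rod cross-section.
Rod cross-section A_rod = π/4 × (150 mm)² = 17670 mm^2
F = P × A_rod

F ≈ 4.77e5 N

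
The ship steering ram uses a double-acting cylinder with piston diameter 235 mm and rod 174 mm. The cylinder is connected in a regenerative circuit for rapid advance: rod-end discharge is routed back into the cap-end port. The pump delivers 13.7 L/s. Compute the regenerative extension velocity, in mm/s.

v ≈ 576 mm/s

In regeneration the rod-end outflow joins the pump flow into the cap end, so the net volume the pump must supply per unit advance equals the rod cross-section area.
Rod cross-section A_rod = π/4 × (174 mm)² = 23780 mm^2
v = Q_pump / A_rod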